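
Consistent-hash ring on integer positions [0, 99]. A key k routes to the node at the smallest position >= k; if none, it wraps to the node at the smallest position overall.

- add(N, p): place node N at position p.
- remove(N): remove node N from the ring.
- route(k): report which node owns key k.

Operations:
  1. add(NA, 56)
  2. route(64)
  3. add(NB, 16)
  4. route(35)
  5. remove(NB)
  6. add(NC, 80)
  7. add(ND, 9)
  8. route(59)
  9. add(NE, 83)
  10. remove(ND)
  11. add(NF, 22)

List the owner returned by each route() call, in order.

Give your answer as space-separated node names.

Op 1: add NA@56 -> ring=[56:NA]
Op 2: route key 64: none >= 64, wrap to smallest pos 56 -> NA
Op 3: add NB@16 -> ring=[16:NB,56:NA]
Op 4: route key 35: smallest pos >= 35 is 56 -> NA
Op 5: remove NB -> ring=[56:NA]
Op 6: add NC@80 -> ring=[56:NA,80:NC]
Op 7: add ND@9 -> ring=[9:ND,56:NA,80:NC]
Op 8: route key 59: smallest pos >= 59 is 80 -> NC
Op 9: add NE@83 -> ring=[9:ND,56:NA,80:NC,83:NE]
Op 10: remove ND -> ring=[56:NA,80:NC,83:NE]
Op 11: add NF@22 -> ring=[22:NF,56:NA,80:NC,83:NE]

Answer: NA NA NC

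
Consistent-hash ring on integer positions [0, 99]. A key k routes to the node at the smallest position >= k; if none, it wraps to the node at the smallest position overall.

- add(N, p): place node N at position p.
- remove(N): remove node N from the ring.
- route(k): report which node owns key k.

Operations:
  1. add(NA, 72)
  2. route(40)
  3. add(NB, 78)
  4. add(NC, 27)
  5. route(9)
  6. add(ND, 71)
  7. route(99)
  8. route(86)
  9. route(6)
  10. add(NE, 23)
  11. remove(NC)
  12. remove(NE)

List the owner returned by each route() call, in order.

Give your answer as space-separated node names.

Answer: NA NC NC NC NC

Derivation:
Op 1: add NA@72 -> ring=[72:NA]
Op 2: route key 40: smallest pos >= 40 is 72 -> NA
Op 3: add NB@78 -> ring=[72:NA,78:NB]
Op 4: add NC@27 -> ring=[27:NC,72:NA,78:NB]
Op 5: route key 9: smallest pos >= 9 is 27 -> NC
Op 6: add ND@71 -> ring=[27:NC,71:ND,72:NA,78:NB]
Op 7: route key 99: none >= 99, wrap to smallest pos 27 -> NC
Op 8: route key 86: none >= 86, wrap to smallest pos 27 -> NC
Op 9: route key 6: smallest pos >= 6 is 27 -> NC
Op 10: add NE@23 -> ring=[23:NE,27:NC,71:ND,72:NA,78:NB]
Op 11: remove NC -> ring=[23:NE,71:ND,72:NA,78:NB]
Op 12: remove NE -> ring=[71:ND,72:NA,78:NB]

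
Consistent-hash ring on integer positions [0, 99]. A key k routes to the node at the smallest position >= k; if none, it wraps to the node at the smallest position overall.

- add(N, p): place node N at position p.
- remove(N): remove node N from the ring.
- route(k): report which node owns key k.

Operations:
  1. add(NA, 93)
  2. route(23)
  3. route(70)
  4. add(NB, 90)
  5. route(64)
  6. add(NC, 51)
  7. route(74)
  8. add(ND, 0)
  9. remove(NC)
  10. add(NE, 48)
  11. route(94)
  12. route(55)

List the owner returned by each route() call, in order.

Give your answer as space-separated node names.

Op 1: add NA@93 -> ring=[93:NA]
Op 2: route key 23: smallest pos >= 23 is 93 -> NA
Op 3: route key 70: smallest pos >= 70 is 93 -> NA
Op 4: add NB@90 -> ring=[90:NB,93:NA]
Op 5: route key 64: smallest pos >= 64 is 90 -> NB
Op 6: add NC@51 -> ring=[51:NC,90:NB,93:NA]
Op 7: route key 74: smallest pos >= 74 is 90 -> NB
Op 8: add ND@0 -> ring=[0:ND,51:NC,90:NB,93:NA]
Op 9: remove NC -> ring=[0:ND,90:NB,93:NA]
Op 10: add NE@48 -> ring=[0:ND,48:NE,90:NB,93:NA]
Op 11: route key 94: none >= 94, wrap to smallest pos 0 -> ND
Op 12: route key 55: smallest pos >= 55 is 90 -> NB

Answer: NA NA NB NB ND NB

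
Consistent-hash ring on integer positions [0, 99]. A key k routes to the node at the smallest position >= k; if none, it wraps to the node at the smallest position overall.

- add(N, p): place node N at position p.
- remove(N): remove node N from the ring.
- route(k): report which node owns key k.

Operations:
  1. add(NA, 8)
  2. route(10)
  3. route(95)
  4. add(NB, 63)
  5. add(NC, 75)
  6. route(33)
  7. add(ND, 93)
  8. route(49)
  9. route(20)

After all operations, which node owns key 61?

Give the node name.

Answer: NB

Derivation:
Op 1: add NA@8 -> ring=[8:NA]
Op 2: route key 10: none >= 10, wrap to smallest pos 8 -> NA
Op 3: route key 95: none >= 95, wrap to smallest pos 8 -> NA
Op 4: add NB@63 -> ring=[8:NA,63:NB]
Op 5: add NC@75 -> ring=[8:NA,63:NB,75:NC]
Op 6: route key 33: smallest pos >= 33 is 63 -> NB
Op 7: add ND@93 -> ring=[8:NA,63:NB,75:NC,93:ND]
Op 8: route key 49: smallest pos >= 49 is 63 -> NB
Op 9: route key 20: smallest pos >= 20 is 63 -> NB
Final route key 61: smallest pos >= 61 is 63 -> NB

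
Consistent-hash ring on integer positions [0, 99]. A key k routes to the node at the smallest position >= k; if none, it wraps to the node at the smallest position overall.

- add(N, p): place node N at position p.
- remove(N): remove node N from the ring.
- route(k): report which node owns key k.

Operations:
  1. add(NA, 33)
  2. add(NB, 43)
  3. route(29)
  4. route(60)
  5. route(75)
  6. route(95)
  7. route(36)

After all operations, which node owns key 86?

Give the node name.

Answer: NA

Derivation:
Op 1: add NA@33 -> ring=[33:NA]
Op 2: add NB@43 -> ring=[33:NA,43:NB]
Op 3: route key 29: smallest pos >= 29 is 33 -> NA
Op 4: route key 60: none >= 60, wrap to smallest pos 33 -> NA
Op 5: route key 75: none >= 75, wrap to smallest pos 33 -> NA
Op 6: route key 95: none >= 95, wrap to smallest pos 33 -> NA
Op 7: route key 36: smallest pos >= 36 is 43 -> NB
Final route key 86: none >= 86, wrap to smallest pos 33 -> NA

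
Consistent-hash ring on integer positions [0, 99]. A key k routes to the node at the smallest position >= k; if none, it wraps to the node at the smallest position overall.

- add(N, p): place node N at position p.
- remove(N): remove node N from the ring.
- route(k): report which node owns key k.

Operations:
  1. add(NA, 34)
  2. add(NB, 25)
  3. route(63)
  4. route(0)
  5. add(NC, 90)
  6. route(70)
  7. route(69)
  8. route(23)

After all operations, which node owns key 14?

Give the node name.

Answer: NB

Derivation:
Op 1: add NA@34 -> ring=[34:NA]
Op 2: add NB@25 -> ring=[25:NB,34:NA]
Op 3: route key 63: none >= 63, wrap to smallest pos 25 -> NB
Op 4: route key 0: smallest pos >= 0 is 25 -> NB
Op 5: add NC@90 -> ring=[25:NB,34:NA,90:NC]
Op 6: route key 70: smallest pos >= 70 is 90 -> NC
Op 7: route key 69: smallest pos >= 69 is 90 -> NC
Op 8: route key 23: smallest pos >= 23 is 25 -> NB
Final route key 14: smallest pos >= 14 is 25 -> NB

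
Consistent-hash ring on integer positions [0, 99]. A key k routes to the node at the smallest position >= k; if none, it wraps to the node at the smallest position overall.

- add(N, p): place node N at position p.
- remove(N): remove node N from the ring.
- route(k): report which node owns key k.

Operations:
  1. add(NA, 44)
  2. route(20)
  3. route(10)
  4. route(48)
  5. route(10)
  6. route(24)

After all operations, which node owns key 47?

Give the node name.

Answer: NA

Derivation:
Op 1: add NA@44 -> ring=[44:NA]
Op 2: route key 20: smallest pos >= 20 is 44 -> NA
Op 3: route key 10: smallest pos >= 10 is 44 -> NA
Op 4: route key 48: none >= 48, wrap to smallest pos 44 -> NA
Op 5: route key 10: smallest pos >= 10 is 44 -> NA
Op 6: route key 24: smallest pos >= 24 is 44 -> NA
Final route key 47: none >= 47, wrap to smallest pos 44 -> NA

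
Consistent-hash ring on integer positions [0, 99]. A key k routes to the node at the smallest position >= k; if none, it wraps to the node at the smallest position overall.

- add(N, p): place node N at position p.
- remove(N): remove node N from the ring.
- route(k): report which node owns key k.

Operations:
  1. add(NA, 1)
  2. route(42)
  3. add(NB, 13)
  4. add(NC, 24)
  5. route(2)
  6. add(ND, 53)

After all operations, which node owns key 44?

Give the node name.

Op 1: add NA@1 -> ring=[1:NA]
Op 2: route key 42: none >= 42, wrap to smallest pos 1 -> NA
Op 3: add NB@13 -> ring=[1:NA,13:NB]
Op 4: add NC@24 -> ring=[1:NA,13:NB,24:NC]
Op 5: route key 2: smallest pos >= 2 is 13 -> NB
Op 6: add ND@53 -> ring=[1:NA,13:NB,24:NC,53:ND]
Final route key 44: smallest pos >= 44 is 53 -> ND

Answer: ND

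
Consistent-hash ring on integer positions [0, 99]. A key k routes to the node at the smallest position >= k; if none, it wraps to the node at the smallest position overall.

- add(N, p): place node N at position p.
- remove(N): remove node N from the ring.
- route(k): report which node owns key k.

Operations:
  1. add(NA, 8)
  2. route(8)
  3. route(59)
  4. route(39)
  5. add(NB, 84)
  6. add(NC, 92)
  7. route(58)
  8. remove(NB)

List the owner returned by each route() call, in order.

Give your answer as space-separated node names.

Op 1: add NA@8 -> ring=[8:NA]
Op 2: route key 8: smallest pos >= 8 is 8 -> NA
Op 3: route key 59: none >= 59, wrap to smallest pos 8 -> NA
Op 4: route key 39: none >= 39, wrap to smallest pos 8 -> NA
Op 5: add NB@84 -> ring=[8:NA,84:NB]
Op 6: add NC@92 -> ring=[8:NA,84:NB,92:NC]
Op 7: route key 58: smallest pos >= 58 is 84 -> NB
Op 8: remove NB -> ring=[8:NA,92:NC]

Answer: NA NA NA NB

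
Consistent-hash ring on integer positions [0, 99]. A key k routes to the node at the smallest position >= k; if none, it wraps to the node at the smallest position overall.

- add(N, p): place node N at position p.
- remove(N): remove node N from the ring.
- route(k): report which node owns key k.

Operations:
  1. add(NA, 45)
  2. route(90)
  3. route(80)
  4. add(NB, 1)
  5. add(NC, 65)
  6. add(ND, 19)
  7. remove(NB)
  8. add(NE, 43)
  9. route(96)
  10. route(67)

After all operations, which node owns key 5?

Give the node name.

Answer: ND

Derivation:
Op 1: add NA@45 -> ring=[45:NA]
Op 2: route key 90: none >= 90, wrap to smallest pos 45 -> NA
Op 3: route key 80: none >= 80, wrap to smallest pos 45 -> NA
Op 4: add NB@1 -> ring=[1:NB,45:NA]
Op 5: add NC@65 -> ring=[1:NB,45:NA,65:NC]
Op 6: add ND@19 -> ring=[1:NB,19:ND,45:NA,65:NC]
Op 7: remove NB -> ring=[19:ND,45:NA,65:NC]
Op 8: add NE@43 -> ring=[19:ND,43:NE,45:NA,65:NC]
Op 9: route key 96: none >= 96, wrap to smallest pos 19 -> ND
Op 10: route key 67: none >= 67, wrap to smallest pos 19 -> ND
Final route key 5: smallest pos >= 5 is 19 -> ND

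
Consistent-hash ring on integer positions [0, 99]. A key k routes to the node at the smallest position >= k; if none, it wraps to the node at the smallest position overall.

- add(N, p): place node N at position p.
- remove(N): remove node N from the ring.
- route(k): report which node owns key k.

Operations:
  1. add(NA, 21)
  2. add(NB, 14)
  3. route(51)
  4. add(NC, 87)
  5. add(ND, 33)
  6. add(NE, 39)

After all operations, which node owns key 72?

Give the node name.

Op 1: add NA@21 -> ring=[21:NA]
Op 2: add NB@14 -> ring=[14:NB,21:NA]
Op 3: route key 51: none >= 51, wrap to smallest pos 14 -> NB
Op 4: add NC@87 -> ring=[14:NB,21:NA,87:NC]
Op 5: add ND@33 -> ring=[14:NB,21:NA,33:ND,87:NC]
Op 6: add NE@39 -> ring=[14:NB,21:NA,33:ND,39:NE,87:NC]
Final route key 72: smallest pos >= 72 is 87 -> NC

Answer: NC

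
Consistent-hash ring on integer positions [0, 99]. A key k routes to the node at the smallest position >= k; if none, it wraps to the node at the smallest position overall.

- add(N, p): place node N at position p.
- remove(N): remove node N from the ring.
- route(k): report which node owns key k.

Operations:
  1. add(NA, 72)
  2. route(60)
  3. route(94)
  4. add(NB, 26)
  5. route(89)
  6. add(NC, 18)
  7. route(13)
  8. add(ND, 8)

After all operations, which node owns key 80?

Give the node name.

Answer: ND

Derivation:
Op 1: add NA@72 -> ring=[72:NA]
Op 2: route key 60: smallest pos >= 60 is 72 -> NA
Op 3: route key 94: none >= 94, wrap to smallest pos 72 -> NA
Op 4: add NB@26 -> ring=[26:NB,72:NA]
Op 5: route key 89: none >= 89, wrap to smallest pos 26 -> NB
Op 6: add NC@18 -> ring=[18:NC,26:NB,72:NA]
Op 7: route key 13: smallest pos >= 13 is 18 -> NC
Op 8: add ND@8 -> ring=[8:ND,18:NC,26:NB,72:NA]
Final route key 80: none >= 80, wrap to smallest pos 8 -> ND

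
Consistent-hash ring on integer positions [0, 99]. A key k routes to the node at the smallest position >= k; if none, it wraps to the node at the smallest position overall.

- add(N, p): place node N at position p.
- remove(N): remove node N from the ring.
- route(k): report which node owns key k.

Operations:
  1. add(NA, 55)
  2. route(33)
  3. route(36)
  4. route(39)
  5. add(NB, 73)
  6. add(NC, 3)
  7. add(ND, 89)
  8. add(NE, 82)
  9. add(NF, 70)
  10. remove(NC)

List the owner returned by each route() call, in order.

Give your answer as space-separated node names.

Answer: NA NA NA

Derivation:
Op 1: add NA@55 -> ring=[55:NA]
Op 2: route key 33: smallest pos >= 33 is 55 -> NA
Op 3: route key 36: smallest pos >= 36 is 55 -> NA
Op 4: route key 39: smallest pos >= 39 is 55 -> NA
Op 5: add NB@73 -> ring=[55:NA,73:NB]
Op 6: add NC@3 -> ring=[3:NC,55:NA,73:NB]
Op 7: add ND@89 -> ring=[3:NC,55:NA,73:NB,89:ND]
Op 8: add NE@82 -> ring=[3:NC,55:NA,73:NB,82:NE,89:ND]
Op 9: add NF@70 -> ring=[3:NC,55:NA,70:NF,73:NB,82:NE,89:ND]
Op 10: remove NC -> ring=[55:NA,70:NF,73:NB,82:NE,89:ND]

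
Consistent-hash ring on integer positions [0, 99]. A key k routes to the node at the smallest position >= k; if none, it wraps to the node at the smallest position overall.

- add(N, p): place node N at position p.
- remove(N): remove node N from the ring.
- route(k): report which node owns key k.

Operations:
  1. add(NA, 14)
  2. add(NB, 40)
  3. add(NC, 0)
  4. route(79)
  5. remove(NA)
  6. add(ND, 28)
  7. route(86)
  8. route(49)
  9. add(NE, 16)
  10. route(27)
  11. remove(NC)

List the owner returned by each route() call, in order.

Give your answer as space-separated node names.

Answer: NC NC NC ND

Derivation:
Op 1: add NA@14 -> ring=[14:NA]
Op 2: add NB@40 -> ring=[14:NA,40:NB]
Op 3: add NC@0 -> ring=[0:NC,14:NA,40:NB]
Op 4: route key 79: none >= 79, wrap to smallest pos 0 -> NC
Op 5: remove NA -> ring=[0:NC,40:NB]
Op 6: add ND@28 -> ring=[0:NC,28:ND,40:NB]
Op 7: route key 86: none >= 86, wrap to smallest pos 0 -> NC
Op 8: route key 49: none >= 49, wrap to smallest pos 0 -> NC
Op 9: add NE@16 -> ring=[0:NC,16:NE,28:ND,40:NB]
Op 10: route key 27: smallest pos >= 27 is 28 -> ND
Op 11: remove NC -> ring=[16:NE,28:ND,40:NB]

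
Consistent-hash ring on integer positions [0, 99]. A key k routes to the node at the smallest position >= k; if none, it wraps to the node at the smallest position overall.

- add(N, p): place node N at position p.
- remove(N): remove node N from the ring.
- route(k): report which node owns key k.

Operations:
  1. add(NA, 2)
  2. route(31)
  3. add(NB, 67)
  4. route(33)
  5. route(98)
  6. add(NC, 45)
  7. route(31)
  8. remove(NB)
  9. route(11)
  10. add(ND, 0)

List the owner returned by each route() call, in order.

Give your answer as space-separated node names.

Op 1: add NA@2 -> ring=[2:NA]
Op 2: route key 31: none >= 31, wrap to smallest pos 2 -> NA
Op 3: add NB@67 -> ring=[2:NA,67:NB]
Op 4: route key 33: smallest pos >= 33 is 67 -> NB
Op 5: route key 98: none >= 98, wrap to smallest pos 2 -> NA
Op 6: add NC@45 -> ring=[2:NA,45:NC,67:NB]
Op 7: route key 31: smallest pos >= 31 is 45 -> NC
Op 8: remove NB -> ring=[2:NA,45:NC]
Op 9: route key 11: smallest pos >= 11 is 45 -> NC
Op 10: add ND@0 -> ring=[0:ND,2:NA,45:NC]

Answer: NA NB NA NC NC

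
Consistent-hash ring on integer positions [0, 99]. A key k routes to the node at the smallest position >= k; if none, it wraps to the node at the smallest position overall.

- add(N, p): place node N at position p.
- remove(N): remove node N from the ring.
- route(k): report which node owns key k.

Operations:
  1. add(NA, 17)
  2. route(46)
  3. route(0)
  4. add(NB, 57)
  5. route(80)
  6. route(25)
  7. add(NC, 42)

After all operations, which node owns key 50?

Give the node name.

Answer: NB

Derivation:
Op 1: add NA@17 -> ring=[17:NA]
Op 2: route key 46: none >= 46, wrap to smallest pos 17 -> NA
Op 3: route key 0: smallest pos >= 0 is 17 -> NA
Op 4: add NB@57 -> ring=[17:NA,57:NB]
Op 5: route key 80: none >= 80, wrap to smallest pos 17 -> NA
Op 6: route key 25: smallest pos >= 25 is 57 -> NB
Op 7: add NC@42 -> ring=[17:NA,42:NC,57:NB]
Final route key 50: smallest pos >= 50 is 57 -> NB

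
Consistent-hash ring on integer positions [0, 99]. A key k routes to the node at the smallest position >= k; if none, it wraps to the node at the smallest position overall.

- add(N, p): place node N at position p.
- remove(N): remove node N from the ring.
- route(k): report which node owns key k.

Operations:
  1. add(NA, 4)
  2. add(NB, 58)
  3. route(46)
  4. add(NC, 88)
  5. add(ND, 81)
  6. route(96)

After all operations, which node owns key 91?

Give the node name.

Answer: NA

Derivation:
Op 1: add NA@4 -> ring=[4:NA]
Op 2: add NB@58 -> ring=[4:NA,58:NB]
Op 3: route key 46: smallest pos >= 46 is 58 -> NB
Op 4: add NC@88 -> ring=[4:NA,58:NB,88:NC]
Op 5: add ND@81 -> ring=[4:NA,58:NB,81:ND,88:NC]
Op 6: route key 96: none >= 96, wrap to smallest pos 4 -> NA
Final route key 91: none >= 91, wrap to smallest pos 4 -> NA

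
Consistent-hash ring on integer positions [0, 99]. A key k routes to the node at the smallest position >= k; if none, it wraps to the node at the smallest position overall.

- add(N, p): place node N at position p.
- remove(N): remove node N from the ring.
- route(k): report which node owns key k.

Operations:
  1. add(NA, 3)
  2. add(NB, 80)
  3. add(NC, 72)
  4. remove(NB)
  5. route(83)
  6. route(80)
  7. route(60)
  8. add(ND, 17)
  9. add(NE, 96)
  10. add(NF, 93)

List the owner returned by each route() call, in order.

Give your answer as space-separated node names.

Op 1: add NA@3 -> ring=[3:NA]
Op 2: add NB@80 -> ring=[3:NA,80:NB]
Op 3: add NC@72 -> ring=[3:NA,72:NC,80:NB]
Op 4: remove NB -> ring=[3:NA,72:NC]
Op 5: route key 83: none >= 83, wrap to smallest pos 3 -> NA
Op 6: route key 80: none >= 80, wrap to smallest pos 3 -> NA
Op 7: route key 60: smallest pos >= 60 is 72 -> NC
Op 8: add ND@17 -> ring=[3:NA,17:ND,72:NC]
Op 9: add NE@96 -> ring=[3:NA,17:ND,72:NC,96:NE]
Op 10: add NF@93 -> ring=[3:NA,17:ND,72:NC,93:NF,96:NE]

Answer: NA NA NC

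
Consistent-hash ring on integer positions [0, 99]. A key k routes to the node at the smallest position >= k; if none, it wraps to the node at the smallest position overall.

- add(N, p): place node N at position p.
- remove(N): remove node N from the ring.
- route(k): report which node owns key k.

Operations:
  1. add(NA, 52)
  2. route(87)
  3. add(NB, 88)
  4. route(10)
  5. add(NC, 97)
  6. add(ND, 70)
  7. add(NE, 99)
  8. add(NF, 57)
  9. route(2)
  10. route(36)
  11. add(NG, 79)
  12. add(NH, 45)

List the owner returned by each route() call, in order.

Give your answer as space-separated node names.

Op 1: add NA@52 -> ring=[52:NA]
Op 2: route key 87: none >= 87, wrap to smallest pos 52 -> NA
Op 3: add NB@88 -> ring=[52:NA,88:NB]
Op 4: route key 10: smallest pos >= 10 is 52 -> NA
Op 5: add NC@97 -> ring=[52:NA,88:NB,97:NC]
Op 6: add ND@70 -> ring=[52:NA,70:ND,88:NB,97:NC]
Op 7: add NE@99 -> ring=[52:NA,70:ND,88:NB,97:NC,99:NE]
Op 8: add NF@57 -> ring=[52:NA,57:NF,70:ND,88:NB,97:NC,99:NE]
Op 9: route key 2: smallest pos >= 2 is 52 -> NA
Op 10: route key 36: smallest pos >= 36 is 52 -> NA
Op 11: add NG@79 -> ring=[52:NA,57:NF,70:ND,79:NG,88:NB,97:NC,99:NE]
Op 12: add NH@45 -> ring=[45:NH,52:NA,57:NF,70:ND,79:NG,88:NB,97:NC,99:NE]

Answer: NA NA NA NA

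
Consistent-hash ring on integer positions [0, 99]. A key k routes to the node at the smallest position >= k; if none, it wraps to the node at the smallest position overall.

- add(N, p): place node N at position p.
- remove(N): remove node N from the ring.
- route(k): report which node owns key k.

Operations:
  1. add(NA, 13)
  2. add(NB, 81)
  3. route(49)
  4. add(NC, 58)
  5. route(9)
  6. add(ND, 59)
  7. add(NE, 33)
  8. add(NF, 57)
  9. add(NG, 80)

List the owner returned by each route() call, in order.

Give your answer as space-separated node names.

Op 1: add NA@13 -> ring=[13:NA]
Op 2: add NB@81 -> ring=[13:NA,81:NB]
Op 3: route key 49: smallest pos >= 49 is 81 -> NB
Op 4: add NC@58 -> ring=[13:NA,58:NC,81:NB]
Op 5: route key 9: smallest pos >= 9 is 13 -> NA
Op 6: add ND@59 -> ring=[13:NA,58:NC,59:ND,81:NB]
Op 7: add NE@33 -> ring=[13:NA,33:NE,58:NC,59:ND,81:NB]
Op 8: add NF@57 -> ring=[13:NA,33:NE,57:NF,58:NC,59:ND,81:NB]
Op 9: add NG@80 -> ring=[13:NA,33:NE,57:NF,58:NC,59:ND,80:NG,81:NB]

Answer: NB NA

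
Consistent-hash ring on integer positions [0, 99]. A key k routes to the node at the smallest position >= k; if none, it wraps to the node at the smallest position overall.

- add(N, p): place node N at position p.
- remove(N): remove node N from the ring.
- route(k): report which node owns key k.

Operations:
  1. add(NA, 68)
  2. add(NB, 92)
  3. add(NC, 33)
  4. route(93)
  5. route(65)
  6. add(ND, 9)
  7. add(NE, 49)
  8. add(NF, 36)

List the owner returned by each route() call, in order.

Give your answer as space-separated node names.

Op 1: add NA@68 -> ring=[68:NA]
Op 2: add NB@92 -> ring=[68:NA,92:NB]
Op 3: add NC@33 -> ring=[33:NC,68:NA,92:NB]
Op 4: route key 93: none >= 93, wrap to smallest pos 33 -> NC
Op 5: route key 65: smallest pos >= 65 is 68 -> NA
Op 6: add ND@9 -> ring=[9:ND,33:NC,68:NA,92:NB]
Op 7: add NE@49 -> ring=[9:ND,33:NC,49:NE,68:NA,92:NB]
Op 8: add NF@36 -> ring=[9:ND,33:NC,36:NF,49:NE,68:NA,92:NB]

Answer: NC NA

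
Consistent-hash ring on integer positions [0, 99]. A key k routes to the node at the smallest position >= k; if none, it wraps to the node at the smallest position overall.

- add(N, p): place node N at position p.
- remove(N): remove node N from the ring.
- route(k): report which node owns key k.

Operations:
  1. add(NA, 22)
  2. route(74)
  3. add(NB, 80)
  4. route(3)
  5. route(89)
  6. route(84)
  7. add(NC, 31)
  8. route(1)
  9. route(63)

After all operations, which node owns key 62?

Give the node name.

Answer: NB

Derivation:
Op 1: add NA@22 -> ring=[22:NA]
Op 2: route key 74: none >= 74, wrap to smallest pos 22 -> NA
Op 3: add NB@80 -> ring=[22:NA,80:NB]
Op 4: route key 3: smallest pos >= 3 is 22 -> NA
Op 5: route key 89: none >= 89, wrap to smallest pos 22 -> NA
Op 6: route key 84: none >= 84, wrap to smallest pos 22 -> NA
Op 7: add NC@31 -> ring=[22:NA,31:NC,80:NB]
Op 8: route key 1: smallest pos >= 1 is 22 -> NA
Op 9: route key 63: smallest pos >= 63 is 80 -> NB
Final route key 62: smallest pos >= 62 is 80 -> NB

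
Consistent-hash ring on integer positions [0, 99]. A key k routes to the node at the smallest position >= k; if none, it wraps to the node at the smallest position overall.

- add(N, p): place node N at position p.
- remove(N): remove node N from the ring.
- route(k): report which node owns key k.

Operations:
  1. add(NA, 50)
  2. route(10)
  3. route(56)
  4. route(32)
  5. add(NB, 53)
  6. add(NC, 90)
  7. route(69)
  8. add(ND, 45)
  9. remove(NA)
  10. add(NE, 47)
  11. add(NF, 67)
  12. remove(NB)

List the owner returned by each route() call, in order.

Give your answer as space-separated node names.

Op 1: add NA@50 -> ring=[50:NA]
Op 2: route key 10: smallest pos >= 10 is 50 -> NA
Op 3: route key 56: none >= 56, wrap to smallest pos 50 -> NA
Op 4: route key 32: smallest pos >= 32 is 50 -> NA
Op 5: add NB@53 -> ring=[50:NA,53:NB]
Op 6: add NC@90 -> ring=[50:NA,53:NB,90:NC]
Op 7: route key 69: smallest pos >= 69 is 90 -> NC
Op 8: add ND@45 -> ring=[45:ND,50:NA,53:NB,90:NC]
Op 9: remove NA -> ring=[45:ND,53:NB,90:NC]
Op 10: add NE@47 -> ring=[45:ND,47:NE,53:NB,90:NC]
Op 11: add NF@67 -> ring=[45:ND,47:NE,53:NB,67:NF,90:NC]
Op 12: remove NB -> ring=[45:ND,47:NE,67:NF,90:NC]

Answer: NA NA NA NC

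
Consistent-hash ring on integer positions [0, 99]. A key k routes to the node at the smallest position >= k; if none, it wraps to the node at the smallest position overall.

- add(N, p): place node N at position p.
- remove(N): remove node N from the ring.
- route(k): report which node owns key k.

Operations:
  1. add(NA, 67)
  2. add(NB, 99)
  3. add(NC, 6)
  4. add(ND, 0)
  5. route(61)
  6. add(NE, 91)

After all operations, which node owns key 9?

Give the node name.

Op 1: add NA@67 -> ring=[67:NA]
Op 2: add NB@99 -> ring=[67:NA,99:NB]
Op 3: add NC@6 -> ring=[6:NC,67:NA,99:NB]
Op 4: add ND@0 -> ring=[0:ND,6:NC,67:NA,99:NB]
Op 5: route key 61: smallest pos >= 61 is 67 -> NA
Op 6: add NE@91 -> ring=[0:ND,6:NC,67:NA,91:NE,99:NB]
Final route key 9: smallest pos >= 9 is 67 -> NA

Answer: NA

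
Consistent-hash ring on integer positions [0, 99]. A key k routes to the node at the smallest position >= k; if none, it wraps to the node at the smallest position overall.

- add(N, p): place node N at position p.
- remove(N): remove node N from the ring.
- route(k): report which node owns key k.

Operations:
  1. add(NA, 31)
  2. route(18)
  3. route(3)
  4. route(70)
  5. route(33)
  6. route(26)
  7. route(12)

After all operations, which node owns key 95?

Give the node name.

Op 1: add NA@31 -> ring=[31:NA]
Op 2: route key 18: smallest pos >= 18 is 31 -> NA
Op 3: route key 3: smallest pos >= 3 is 31 -> NA
Op 4: route key 70: none >= 70, wrap to smallest pos 31 -> NA
Op 5: route key 33: none >= 33, wrap to smallest pos 31 -> NA
Op 6: route key 26: smallest pos >= 26 is 31 -> NA
Op 7: route key 12: smallest pos >= 12 is 31 -> NA
Final route key 95: none >= 95, wrap to smallest pos 31 -> NA

Answer: NA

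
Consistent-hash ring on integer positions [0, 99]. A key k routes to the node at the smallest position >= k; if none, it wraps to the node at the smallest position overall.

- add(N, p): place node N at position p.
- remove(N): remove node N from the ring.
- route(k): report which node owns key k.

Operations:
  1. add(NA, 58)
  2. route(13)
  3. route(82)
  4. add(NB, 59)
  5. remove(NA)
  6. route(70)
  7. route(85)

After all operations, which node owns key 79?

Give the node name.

Answer: NB

Derivation:
Op 1: add NA@58 -> ring=[58:NA]
Op 2: route key 13: smallest pos >= 13 is 58 -> NA
Op 3: route key 82: none >= 82, wrap to smallest pos 58 -> NA
Op 4: add NB@59 -> ring=[58:NA,59:NB]
Op 5: remove NA -> ring=[59:NB]
Op 6: route key 70: none >= 70, wrap to smallest pos 59 -> NB
Op 7: route key 85: none >= 85, wrap to smallest pos 59 -> NB
Final route key 79: none >= 79, wrap to smallest pos 59 -> NB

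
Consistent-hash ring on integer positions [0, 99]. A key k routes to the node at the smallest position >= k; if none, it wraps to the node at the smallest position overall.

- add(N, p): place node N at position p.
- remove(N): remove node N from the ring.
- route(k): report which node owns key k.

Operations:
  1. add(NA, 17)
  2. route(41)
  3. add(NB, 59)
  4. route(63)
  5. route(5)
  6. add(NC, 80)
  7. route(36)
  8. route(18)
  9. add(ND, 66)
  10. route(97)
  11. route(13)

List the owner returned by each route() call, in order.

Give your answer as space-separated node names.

Op 1: add NA@17 -> ring=[17:NA]
Op 2: route key 41: none >= 41, wrap to smallest pos 17 -> NA
Op 3: add NB@59 -> ring=[17:NA,59:NB]
Op 4: route key 63: none >= 63, wrap to smallest pos 17 -> NA
Op 5: route key 5: smallest pos >= 5 is 17 -> NA
Op 6: add NC@80 -> ring=[17:NA,59:NB,80:NC]
Op 7: route key 36: smallest pos >= 36 is 59 -> NB
Op 8: route key 18: smallest pos >= 18 is 59 -> NB
Op 9: add ND@66 -> ring=[17:NA,59:NB,66:ND,80:NC]
Op 10: route key 97: none >= 97, wrap to smallest pos 17 -> NA
Op 11: route key 13: smallest pos >= 13 is 17 -> NA

Answer: NA NA NA NB NB NA NA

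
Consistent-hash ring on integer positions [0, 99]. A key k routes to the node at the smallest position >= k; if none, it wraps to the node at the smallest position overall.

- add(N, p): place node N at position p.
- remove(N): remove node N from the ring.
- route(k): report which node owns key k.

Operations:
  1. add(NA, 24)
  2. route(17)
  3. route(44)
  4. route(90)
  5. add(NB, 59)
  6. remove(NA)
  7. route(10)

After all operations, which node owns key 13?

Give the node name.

Answer: NB

Derivation:
Op 1: add NA@24 -> ring=[24:NA]
Op 2: route key 17: smallest pos >= 17 is 24 -> NA
Op 3: route key 44: none >= 44, wrap to smallest pos 24 -> NA
Op 4: route key 90: none >= 90, wrap to smallest pos 24 -> NA
Op 5: add NB@59 -> ring=[24:NA,59:NB]
Op 6: remove NA -> ring=[59:NB]
Op 7: route key 10: smallest pos >= 10 is 59 -> NB
Final route key 13: smallest pos >= 13 is 59 -> NB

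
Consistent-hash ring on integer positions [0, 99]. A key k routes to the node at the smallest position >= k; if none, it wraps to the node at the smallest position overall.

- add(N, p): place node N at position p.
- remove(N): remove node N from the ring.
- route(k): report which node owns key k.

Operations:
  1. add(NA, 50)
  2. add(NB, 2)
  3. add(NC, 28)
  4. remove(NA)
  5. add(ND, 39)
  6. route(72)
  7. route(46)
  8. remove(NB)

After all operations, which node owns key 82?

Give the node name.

Answer: NC

Derivation:
Op 1: add NA@50 -> ring=[50:NA]
Op 2: add NB@2 -> ring=[2:NB,50:NA]
Op 3: add NC@28 -> ring=[2:NB,28:NC,50:NA]
Op 4: remove NA -> ring=[2:NB,28:NC]
Op 5: add ND@39 -> ring=[2:NB,28:NC,39:ND]
Op 6: route key 72: none >= 72, wrap to smallest pos 2 -> NB
Op 7: route key 46: none >= 46, wrap to smallest pos 2 -> NB
Op 8: remove NB -> ring=[28:NC,39:ND]
Final route key 82: none >= 82, wrap to smallest pos 28 -> NC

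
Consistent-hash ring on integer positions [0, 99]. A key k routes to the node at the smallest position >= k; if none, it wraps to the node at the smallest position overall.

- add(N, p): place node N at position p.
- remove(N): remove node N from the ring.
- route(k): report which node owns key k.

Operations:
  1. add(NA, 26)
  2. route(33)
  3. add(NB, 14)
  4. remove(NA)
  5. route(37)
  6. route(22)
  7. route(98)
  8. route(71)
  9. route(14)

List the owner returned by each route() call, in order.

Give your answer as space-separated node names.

Op 1: add NA@26 -> ring=[26:NA]
Op 2: route key 33: none >= 33, wrap to smallest pos 26 -> NA
Op 3: add NB@14 -> ring=[14:NB,26:NA]
Op 4: remove NA -> ring=[14:NB]
Op 5: route key 37: none >= 37, wrap to smallest pos 14 -> NB
Op 6: route key 22: none >= 22, wrap to smallest pos 14 -> NB
Op 7: route key 98: none >= 98, wrap to smallest pos 14 -> NB
Op 8: route key 71: none >= 71, wrap to smallest pos 14 -> NB
Op 9: route key 14: smallest pos >= 14 is 14 -> NB

Answer: NA NB NB NB NB NB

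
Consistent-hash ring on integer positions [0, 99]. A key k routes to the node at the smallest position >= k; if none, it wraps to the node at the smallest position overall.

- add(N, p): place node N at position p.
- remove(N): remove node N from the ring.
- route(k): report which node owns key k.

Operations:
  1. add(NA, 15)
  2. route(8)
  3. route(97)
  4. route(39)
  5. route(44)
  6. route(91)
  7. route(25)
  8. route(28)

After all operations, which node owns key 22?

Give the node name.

Op 1: add NA@15 -> ring=[15:NA]
Op 2: route key 8: smallest pos >= 8 is 15 -> NA
Op 3: route key 97: none >= 97, wrap to smallest pos 15 -> NA
Op 4: route key 39: none >= 39, wrap to smallest pos 15 -> NA
Op 5: route key 44: none >= 44, wrap to smallest pos 15 -> NA
Op 6: route key 91: none >= 91, wrap to smallest pos 15 -> NA
Op 7: route key 25: none >= 25, wrap to smallest pos 15 -> NA
Op 8: route key 28: none >= 28, wrap to smallest pos 15 -> NA
Final route key 22: none >= 22, wrap to smallest pos 15 -> NA

Answer: NA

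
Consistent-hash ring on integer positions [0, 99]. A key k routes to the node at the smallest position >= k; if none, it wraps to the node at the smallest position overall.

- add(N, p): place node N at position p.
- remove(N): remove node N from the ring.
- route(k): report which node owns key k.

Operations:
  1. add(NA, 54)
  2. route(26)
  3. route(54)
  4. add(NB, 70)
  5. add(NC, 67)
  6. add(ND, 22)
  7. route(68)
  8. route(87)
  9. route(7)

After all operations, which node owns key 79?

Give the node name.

Answer: ND

Derivation:
Op 1: add NA@54 -> ring=[54:NA]
Op 2: route key 26: smallest pos >= 26 is 54 -> NA
Op 3: route key 54: smallest pos >= 54 is 54 -> NA
Op 4: add NB@70 -> ring=[54:NA,70:NB]
Op 5: add NC@67 -> ring=[54:NA,67:NC,70:NB]
Op 6: add ND@22 -> ring=[22:ND,54:NA,67:NC,70:NB]
Op 7: route key 68: smallest pos >= 68 is 70 -> NB
Op 8: route key 87: none >= 87, wrap to smallest pos 22 -> ND
Op 9: route key 7: smallest pos >= 7 is 22 -> ND
Final route key 79: none >= 79, wrap to smallest pos 22 -> ND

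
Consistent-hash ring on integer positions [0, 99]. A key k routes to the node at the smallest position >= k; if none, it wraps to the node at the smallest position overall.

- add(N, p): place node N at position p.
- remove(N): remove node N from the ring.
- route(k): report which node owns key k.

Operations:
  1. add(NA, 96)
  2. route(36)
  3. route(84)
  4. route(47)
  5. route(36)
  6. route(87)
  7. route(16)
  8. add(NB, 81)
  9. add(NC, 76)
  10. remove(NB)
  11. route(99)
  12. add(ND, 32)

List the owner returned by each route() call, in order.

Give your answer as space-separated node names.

Op 1: add NA@96 -> ring=[96:NA]
Op 2: route key 36: smallest pos >= 36 is 96 -> NA
Op 3: route key 84: smallest pos >= 84 is 96 -> NA
Op 4: route key 47: smallest pos >= 47 is 96 -> NA
Op 5: route key 36: smallest pos >= 36 is 96 -> NA
Op 6: route key 87: smallest pos >= 87 is 96 -> NA
Op 7: route key 16: smallest pos >= 16 is 96 -> NA
Op 8: add NB@81 -> ring=[81:NB,96:NA]
Op 9: add NC@76 -> ring=[76:NC,81:NB,96:NA]
Op 10: remove NB -> ring=[76:NC,96:NA]
Op 11: route key 99: none >= 99, wrap to smallest pos 76 -> NC
Op 12: add ND@32 -> ring=[32:ND,76:NC,96:NA]

Answer: NA NA NA NA NA NA NC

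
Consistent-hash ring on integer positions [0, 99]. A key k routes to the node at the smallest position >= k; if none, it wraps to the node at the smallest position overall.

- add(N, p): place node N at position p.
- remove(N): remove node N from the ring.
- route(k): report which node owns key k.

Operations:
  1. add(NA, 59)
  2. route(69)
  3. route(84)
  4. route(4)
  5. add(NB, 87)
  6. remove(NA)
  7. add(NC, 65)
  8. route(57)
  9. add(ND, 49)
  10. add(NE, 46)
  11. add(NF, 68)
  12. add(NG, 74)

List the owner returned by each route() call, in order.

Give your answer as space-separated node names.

Answer: NA NA NA NC

Derivation:
Op 1: add NA@59 -> ring=[59:NA]
Op 2: route key 69: none >= 69, wrap to smallest pos 59 -> NA
Op 3: route key 84: none >= 84, wrap to smallest pos 59 -> NA
Op 4: route key 4: smallest pos >= 4 is 59 -> NA
Op 5: add NB@87 -> ring=[59:NA,87:NB]
Op 6: remove NA -> ring=[87:NB]
Op 7: add NC@65 -> ring=[65:NC,87:NB]
Op 8: route key 57: smallest pos >= 57 is 65 -> NC
Op 9: add ND@49 -> ring=[49:ND,65:NC,87:NB]
Op 10: add NE@46 -> ring=[46:NE,49:ND,65:NC,87:NB]
Op 11: add NF@68 -> ring=[46:NE,49:ND,65:NC,68:NF,87:NB]
Op 12: add NG@74 -> ring=[46:NE,49:ND,65:NC,68:NF,74:NG,87:NB]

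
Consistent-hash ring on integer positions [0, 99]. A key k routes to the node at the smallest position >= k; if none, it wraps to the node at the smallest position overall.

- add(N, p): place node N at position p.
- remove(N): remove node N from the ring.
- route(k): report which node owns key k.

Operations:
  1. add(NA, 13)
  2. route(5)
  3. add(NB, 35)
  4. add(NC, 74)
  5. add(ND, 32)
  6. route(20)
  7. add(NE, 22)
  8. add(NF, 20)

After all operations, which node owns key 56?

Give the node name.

Answer: NC

Derivation:
Op 1: add NA@13 -> ring=[13:NA]
Op 2: route key 5: smallest pos >= 5 is 13 -> NA
Op 3: add NB@35 -> ring=[13:NA,35:NB]
Op 4: add NC@74 -> ring=[13:NA,35:NB,74:NC]
Op 5: add ND@32 -> ring=[13:NA,32:ND,35:NB,74:NC]
Op 6: route key 20: smallest pos >= 20 is 32 -> ND
Op 7: add NE@22 -> ring=[13:NA,22:NE,32:ND,35:NB,74:NC]
Op 8: add NF@20 -> ring=[13:NA,20:NF,22:NE,32:ND,35:NB,74:NC]
Final route key 56: smallest pos >= 56 is 74 -> NC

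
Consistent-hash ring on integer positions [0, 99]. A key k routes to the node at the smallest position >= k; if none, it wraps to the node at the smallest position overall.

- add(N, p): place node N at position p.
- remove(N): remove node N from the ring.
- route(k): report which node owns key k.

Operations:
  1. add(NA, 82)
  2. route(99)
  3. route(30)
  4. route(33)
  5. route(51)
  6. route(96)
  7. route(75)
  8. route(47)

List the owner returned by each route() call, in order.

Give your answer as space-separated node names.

Answer: NA NA NA NA NA NA NA

Derivation:
Op 1: add NA@82 -> ring=[82:NA]
Op 2: route key 99: none >= 99, wrap to smallest pos 82 -> NA
Op 3: route key 30: smallest pos >= 30 is 82 -> NA
Op 4: route key 33: smallest pos >= 33 is 82 -> NA
Op 5: route key 51: smallest pos >= 51 is 82 -> NA
Op 6: route key 96: none >= 96, wrap to smallest pos 82 -> NA
Op 7: route key 75: smallest pos >= 75 is 82 -> NA
Op 8: route key 47: smallest pos >= 47 is 82 -> NA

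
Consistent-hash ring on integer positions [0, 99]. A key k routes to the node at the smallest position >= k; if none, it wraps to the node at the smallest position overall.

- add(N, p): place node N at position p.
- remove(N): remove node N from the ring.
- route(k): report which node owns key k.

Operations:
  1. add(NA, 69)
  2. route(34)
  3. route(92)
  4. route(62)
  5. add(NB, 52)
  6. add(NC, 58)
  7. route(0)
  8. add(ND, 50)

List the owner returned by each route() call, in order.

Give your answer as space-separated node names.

Answer: NA NA NA NB

Derivation:
Op 1: add NA@69 -> ring=[69:NA]
Op 2: route key 34: smallest pos >= 34 is 69 -> NA
Op 3: route key 92: none >= 92, wrap to smallest pos 69 -> NA
Op 4: route key 62: smallest pos >= 62 is 69 -> NA
Op 5: add NB@52 -> ring=[52:NB,69:NA]
Op 6: add NC@58 -> ring=[52:NB,58:NC,69:NA]
Op 7: route key 0: smallest pos >= 0 is 52 -> NB
Op 8: add ND@50 -> ring=[50:ND,52:NB,58:NC,69:NA]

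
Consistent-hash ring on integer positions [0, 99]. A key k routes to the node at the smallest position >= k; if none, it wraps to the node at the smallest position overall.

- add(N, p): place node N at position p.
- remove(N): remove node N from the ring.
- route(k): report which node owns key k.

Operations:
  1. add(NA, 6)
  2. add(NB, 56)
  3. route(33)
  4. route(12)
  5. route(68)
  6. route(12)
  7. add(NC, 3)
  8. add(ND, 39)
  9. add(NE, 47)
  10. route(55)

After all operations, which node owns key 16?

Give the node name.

Answer: ND

Derivation:
Op 1: add NA@6 -> ring=[6:NA]
Op 2: add NB@56 -> ring=[6:NA,56:NB]
Op 3: route key 33: smallest pos >= 33 is 56 -> NB
Op 4: route key 12: smallest pos >= 12 is 56 -> NB
Op 5: route key 68: none >= 68, wrap to smallest pos 6 -> NA
Op 6: route key 12: smallest pos >= 12 is 56 -> NB
Op 7: add NC@3 -> ring=[3:NC,6:NA,56:NB]
Op 8: add ND@39 -> ring=[3:NC,6:NA,39:ND,56:NB]
Op 9: add NE@47 -> ring=[3:NC,6:NA,39:ND,47:NE,56:NB]
Op 10: route key 55: smallest pos >= 55 is 56 -> NB
Final route key 16: smallest pos >= 16 is 39 -> ND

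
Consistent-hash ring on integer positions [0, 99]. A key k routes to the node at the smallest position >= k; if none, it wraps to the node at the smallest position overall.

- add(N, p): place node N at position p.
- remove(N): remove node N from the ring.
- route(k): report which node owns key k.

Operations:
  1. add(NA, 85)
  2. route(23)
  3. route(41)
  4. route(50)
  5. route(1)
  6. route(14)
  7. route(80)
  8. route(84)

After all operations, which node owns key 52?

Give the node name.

Op 1: add NA@85 -> ring=[85:NA]
Op 2: route key 23: smallest pos >= 23 is 85 -> NA
Op 3: route key 41: smallest pos >= 41 is 85 -> NA
Op 4: route key 50: smallest pos >= 50 is 85 -> NA
Op 5: route key 1: smallest pos >= 1 is 85 -> NA
Op 6: route key 14: smallest pos >= 14 is 85 -> NA
Op 7: route key 80: smallest pos >= 80 is 85 -> NA
Op 8: route key 84: smallest pos >= 84 is 85 -> NA
Final route key 52: smallest pos >= 52 is 85 -> NA

Answer: NA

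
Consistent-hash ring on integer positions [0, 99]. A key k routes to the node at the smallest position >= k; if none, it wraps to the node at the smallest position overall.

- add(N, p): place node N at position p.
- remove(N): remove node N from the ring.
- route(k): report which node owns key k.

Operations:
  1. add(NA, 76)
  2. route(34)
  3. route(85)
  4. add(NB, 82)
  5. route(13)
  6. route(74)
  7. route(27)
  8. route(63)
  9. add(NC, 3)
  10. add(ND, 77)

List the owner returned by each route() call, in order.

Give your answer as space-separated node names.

Answer: NA NA NA NA NA NA

Derivation:
Op 1: add NA@76 -> ring=[76:NA]
Op 2: route key 34: smallest pos >= 34 is 76 -> NA
Op 3: route key 85: none >= 85, wrap to smallest pos 76 -> NA
Op 4: add NB@82 -> ring=[76:NA,82:NB]
Op 5: route key 13: smallest pos >= 13 is 76 -> NA
Op 6: route key 74: smallest pos >= 74 is 76 -> NA
Op 7: route key 27: smallest pos >= 27 is 76 -> NA
Op 8: route key 63: smallest pos >= 63 is 76 -> NA
Op 9: add NC@3 -> ring=[3:NC,76:NA,82:NB]
Op 10: add ND@77 -> ring=[3:NC,76:NA,77:ND,82:NB]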